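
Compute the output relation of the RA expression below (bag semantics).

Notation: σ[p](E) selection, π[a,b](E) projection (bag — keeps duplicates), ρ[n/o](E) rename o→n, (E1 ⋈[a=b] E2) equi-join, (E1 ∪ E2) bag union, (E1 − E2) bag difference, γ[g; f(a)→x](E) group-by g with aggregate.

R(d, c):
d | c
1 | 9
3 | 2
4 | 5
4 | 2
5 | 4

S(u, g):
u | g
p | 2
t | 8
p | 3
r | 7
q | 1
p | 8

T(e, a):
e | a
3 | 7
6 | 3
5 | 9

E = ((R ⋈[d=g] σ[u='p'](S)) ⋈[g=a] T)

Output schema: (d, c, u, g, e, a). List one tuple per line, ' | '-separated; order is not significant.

Subexpression sizes:
  R → 5
  S → 6
  σ[u='p'](S) → 3
  (R ⋈[d=g] σ[u='p'](S)) → 1
  T → 3
  ((R ⋈[d=g] σ[u='p'](S)) ⋈[g=a] T) → 1

== RESULT ==
d | c | u | g | e | a
3 | 2 | p | 3 | 6 | 3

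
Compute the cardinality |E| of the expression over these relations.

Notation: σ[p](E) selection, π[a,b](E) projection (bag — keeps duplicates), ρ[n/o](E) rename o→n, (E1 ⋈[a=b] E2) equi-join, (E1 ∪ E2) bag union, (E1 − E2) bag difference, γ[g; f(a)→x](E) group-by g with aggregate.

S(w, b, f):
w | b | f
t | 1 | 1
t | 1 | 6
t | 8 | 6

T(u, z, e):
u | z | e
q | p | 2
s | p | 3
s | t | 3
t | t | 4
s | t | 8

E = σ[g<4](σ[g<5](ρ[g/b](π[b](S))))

Per-node cardinality:
  S → 3
  π[b](S) → 3
  ρ[g/b](π[b](S)) → 3
  σ[g<5](ρ[g/b](π[b](S))) → 2
  σ[g<4](σ[g<5](ρ[g/b](π[b](S)))) → 2

|E| = 2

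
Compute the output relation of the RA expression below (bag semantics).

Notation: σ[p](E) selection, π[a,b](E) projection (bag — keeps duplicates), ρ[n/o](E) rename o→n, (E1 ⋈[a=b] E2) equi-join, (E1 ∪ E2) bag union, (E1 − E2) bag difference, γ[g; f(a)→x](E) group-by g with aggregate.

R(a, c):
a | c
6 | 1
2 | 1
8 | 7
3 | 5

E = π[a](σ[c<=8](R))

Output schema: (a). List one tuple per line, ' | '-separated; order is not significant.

Per-node cardinality:
  R → 4
  σ[c<=8](R) → 4
  π[a](σ[c<=8](R)) → 4

== RESULT ==
a
2
3
6
8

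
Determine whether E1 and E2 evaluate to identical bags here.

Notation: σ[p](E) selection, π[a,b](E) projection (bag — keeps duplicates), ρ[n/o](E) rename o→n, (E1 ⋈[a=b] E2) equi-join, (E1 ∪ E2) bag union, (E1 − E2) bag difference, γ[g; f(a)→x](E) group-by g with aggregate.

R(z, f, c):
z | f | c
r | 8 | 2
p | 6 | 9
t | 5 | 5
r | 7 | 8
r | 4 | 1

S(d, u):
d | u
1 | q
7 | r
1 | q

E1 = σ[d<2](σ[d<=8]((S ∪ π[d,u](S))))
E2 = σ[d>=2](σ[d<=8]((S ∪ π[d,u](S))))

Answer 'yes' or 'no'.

E1 subexpression sizes:
  S → 3
  S → 3
  π[d,u](S) → 3
  (S ∪ π[d,u](S)) → 6
  σ[d<=8]((S ∪ π[d,u](S))) → 6
  σ[d<2](σ[d<=8]((S ∪ π[d,u](S)))) → 4
E2 subexpression sizes:
  S → 3
  S → 3
  π[d,u](S) → 3
  (S ∪ π[d,u](S)) → 6
  σ[d<=8]((S ∪ π[d,u](S))) → 6
  σ[d>=2](σ[d<=8]((S ∪ π[d,u](S)))) → 2

E1 result:
d | u
1 | q
1 | q
1 | q
1 | q
E2 result:
d | u
7 | r
7 | r
Witness: (7, 'r') appears 0× in E1 but 2× in E2.

no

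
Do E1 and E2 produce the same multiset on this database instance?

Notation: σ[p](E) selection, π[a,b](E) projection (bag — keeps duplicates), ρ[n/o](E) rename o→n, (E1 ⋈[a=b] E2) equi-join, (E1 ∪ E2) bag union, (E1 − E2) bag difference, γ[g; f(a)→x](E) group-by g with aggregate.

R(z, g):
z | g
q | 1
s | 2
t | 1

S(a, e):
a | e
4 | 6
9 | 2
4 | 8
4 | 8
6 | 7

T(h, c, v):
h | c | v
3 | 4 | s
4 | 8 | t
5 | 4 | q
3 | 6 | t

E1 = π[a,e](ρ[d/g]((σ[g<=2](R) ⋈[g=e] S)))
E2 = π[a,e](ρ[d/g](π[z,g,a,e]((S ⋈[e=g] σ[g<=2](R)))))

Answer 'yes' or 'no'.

E1 subexpression sizes:
  R → 3
  σ[g<=2](R) → 3
  S → 5
  (σ[g<=2](R) ⋈[g=e] S) → 1
  ρ[d/g]((σ[g<=2](R) ⋈[g=e] S)) → 1
  π[a,e](ρ[d/g]((σ[g<=2](R) ⋈[g=e] S))) → 1
E2 subexpression sizes:
  S → 5
  R → 3
  σ[g<=2](R) → 3
  (S ⋈[e=g] σ[g<=2](R)) → 1
  π[z,g,a,e]((S ⋈[e=g] σ[g<=2](R))) → 1
  ρ[d/g](π[z,g,a,e]((S ⋈[e=g] σ[g<=2](R)))) → 1
  π[a,e](ρ[d/g](π[z,g,a,e]((S ⋈[e=g] σ[g<=2](R))))) → 1

E1 and E2 produce the same multiset:
a | e
9 | 2

yes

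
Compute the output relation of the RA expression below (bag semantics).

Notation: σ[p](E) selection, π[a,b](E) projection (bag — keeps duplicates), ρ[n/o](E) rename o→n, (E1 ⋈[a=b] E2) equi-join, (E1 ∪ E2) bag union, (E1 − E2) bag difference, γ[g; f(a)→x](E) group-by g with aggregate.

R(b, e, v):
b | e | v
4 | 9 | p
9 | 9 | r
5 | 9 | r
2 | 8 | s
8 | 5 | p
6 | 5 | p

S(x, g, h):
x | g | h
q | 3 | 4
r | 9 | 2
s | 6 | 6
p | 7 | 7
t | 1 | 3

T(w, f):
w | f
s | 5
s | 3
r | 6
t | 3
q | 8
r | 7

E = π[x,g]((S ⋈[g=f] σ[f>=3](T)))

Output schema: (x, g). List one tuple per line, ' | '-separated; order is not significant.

Subexpression sizes:
  S → 5
  T → 6
  σ[f>=3](T) → 6
  (S ⋈[g=f] σ[f>=3](T)) → 4
  π[x,g]((S ⋈[g=f] σ[f>=3](T))) → 4

== RESULT ==
x | g
p | 7
q | 3
q | 3
s | 6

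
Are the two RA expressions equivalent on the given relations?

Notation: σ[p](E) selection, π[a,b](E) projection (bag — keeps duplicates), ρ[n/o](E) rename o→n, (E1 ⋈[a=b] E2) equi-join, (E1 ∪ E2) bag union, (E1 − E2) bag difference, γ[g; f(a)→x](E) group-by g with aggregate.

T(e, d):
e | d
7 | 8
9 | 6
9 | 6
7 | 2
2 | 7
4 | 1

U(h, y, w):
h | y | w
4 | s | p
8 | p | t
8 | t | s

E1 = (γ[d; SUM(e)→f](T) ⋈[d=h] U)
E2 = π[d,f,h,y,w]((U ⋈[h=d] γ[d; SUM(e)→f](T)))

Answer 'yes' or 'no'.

E1 per-node cardinality:
  T → 6
  γ[d; SUM(e)→f](T) → 5
  U → 3
  (γ[d; SUM(e)→f](T) ⋈[d=h] U) → 2
E2 per-node cardinality:
  U → 3
  T → 6
  γ[d; SUM(e)→f](T) → 5
  (U ⋈[h=d] γ[d; SUM(e)→f](T)) → 2
  π[d,f,h,y,w]((U ⋈[h=d] γ[d; SUM(e)→f](T))) → 2

E1 and E2 produce the same multiset:
d | f | h | y | w
8 | 7 | 8 | p | t
8 | 7 | 8 | t | s

yes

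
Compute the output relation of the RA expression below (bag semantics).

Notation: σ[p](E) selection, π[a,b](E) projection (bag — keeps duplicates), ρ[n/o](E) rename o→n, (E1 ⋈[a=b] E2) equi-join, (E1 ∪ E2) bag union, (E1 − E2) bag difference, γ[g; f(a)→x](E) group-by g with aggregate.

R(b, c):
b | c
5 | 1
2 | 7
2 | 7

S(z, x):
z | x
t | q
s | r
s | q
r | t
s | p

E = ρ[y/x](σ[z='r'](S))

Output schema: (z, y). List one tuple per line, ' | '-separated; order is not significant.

Row counts bottom-up:
  S → 5
  σ[z='r'](S) → 1
  ρ[y/x](σ[z='r'](S)) → 1

== RESULT ==
z | y
r | t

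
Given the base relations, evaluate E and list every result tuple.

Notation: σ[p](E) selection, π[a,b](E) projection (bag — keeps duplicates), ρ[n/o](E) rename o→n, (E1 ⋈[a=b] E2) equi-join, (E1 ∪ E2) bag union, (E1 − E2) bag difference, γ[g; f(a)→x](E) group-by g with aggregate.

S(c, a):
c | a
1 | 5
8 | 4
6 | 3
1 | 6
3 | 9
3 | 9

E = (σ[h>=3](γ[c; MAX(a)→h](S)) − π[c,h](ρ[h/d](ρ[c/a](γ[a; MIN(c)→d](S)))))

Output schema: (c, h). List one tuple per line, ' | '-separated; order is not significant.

Row counts bottom-up:
  S → 6
  γ[c; MAX(a)→h](S) → 4
  σ[h>=3](γ[c; MAX(a)→h](S)) → 4
  S → 6
  γ[a; MIN(c)→d](S) → 5
  ρ[c/a](γ[a; MIN(c)→d](S)) → 5
  ρ[h/d](ρ[c/a](γ[a; MIN(c)→d](S))) → 5
  π[c,h](ρ[h/d](ρ[c/a](γ[a; MIN(c)→d](S)))) → 5
  (σ[h>=3](γ[c; MAX(a)→h](S)) − π[c,h](ρ[h/d](ρ[c/a](γ[a; MIN(c)→d](S))))) → 4

== RESULT ==
c | h
1 | 6
3 | 9
6 | 3
8 | 4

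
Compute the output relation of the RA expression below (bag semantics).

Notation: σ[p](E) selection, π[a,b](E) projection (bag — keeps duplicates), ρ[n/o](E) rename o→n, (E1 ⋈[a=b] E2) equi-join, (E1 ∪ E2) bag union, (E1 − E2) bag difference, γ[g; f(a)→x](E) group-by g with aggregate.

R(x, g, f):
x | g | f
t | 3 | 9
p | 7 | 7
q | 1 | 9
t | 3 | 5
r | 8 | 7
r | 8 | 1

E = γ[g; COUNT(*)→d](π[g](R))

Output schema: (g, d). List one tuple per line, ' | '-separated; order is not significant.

Stepwise |·|:
  R → 6
  π[g](R) → 6
  γ[g; COUNT(*)→d](π[g](R)) → 4

== RESULT ==
g | d
1 | 1
3 | 2
7 | 1
8 | 2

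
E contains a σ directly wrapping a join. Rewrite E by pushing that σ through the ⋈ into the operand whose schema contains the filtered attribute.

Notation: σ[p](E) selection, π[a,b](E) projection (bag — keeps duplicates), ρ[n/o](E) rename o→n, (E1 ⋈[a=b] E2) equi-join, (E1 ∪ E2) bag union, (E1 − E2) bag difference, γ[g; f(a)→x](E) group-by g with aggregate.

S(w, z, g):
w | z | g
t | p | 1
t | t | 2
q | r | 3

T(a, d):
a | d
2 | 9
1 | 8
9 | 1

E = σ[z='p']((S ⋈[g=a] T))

σ filters on z, owned by the left side.
E' = (σ[z='p'](S) ⋈[g=a] T)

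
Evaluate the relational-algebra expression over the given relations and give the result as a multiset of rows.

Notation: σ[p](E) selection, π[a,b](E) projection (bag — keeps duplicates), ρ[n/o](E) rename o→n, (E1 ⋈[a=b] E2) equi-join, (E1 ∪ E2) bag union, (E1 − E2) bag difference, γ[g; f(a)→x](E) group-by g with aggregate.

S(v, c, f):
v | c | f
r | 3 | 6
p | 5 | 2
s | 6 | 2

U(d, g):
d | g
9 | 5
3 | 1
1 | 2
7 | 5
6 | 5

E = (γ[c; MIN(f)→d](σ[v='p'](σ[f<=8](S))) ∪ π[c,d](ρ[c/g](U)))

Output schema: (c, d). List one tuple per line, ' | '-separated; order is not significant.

Per-node cardinality:
  S → 3
  σ[f<=8](S) → 3
  σ[v='p'](σ[f<=8](S)) → 1
  γ[c; MIN(f)→d](σ[v='p'](σ[f<=8](S))) → 1
  U → 5
  ρ[c/g](U) → 5
  π[c,d](ρ[c/g](U)) → 5
  (γ[c; MIN(f)→d](σ[v='p'](σ[f<=8](S))) ∪ π[c,d](ρ[c/g](U))) → 6

== RESULT ==
c | d
1 | 3
2 | 1
5 | 2
5 | 6
5 | 7
5 | 9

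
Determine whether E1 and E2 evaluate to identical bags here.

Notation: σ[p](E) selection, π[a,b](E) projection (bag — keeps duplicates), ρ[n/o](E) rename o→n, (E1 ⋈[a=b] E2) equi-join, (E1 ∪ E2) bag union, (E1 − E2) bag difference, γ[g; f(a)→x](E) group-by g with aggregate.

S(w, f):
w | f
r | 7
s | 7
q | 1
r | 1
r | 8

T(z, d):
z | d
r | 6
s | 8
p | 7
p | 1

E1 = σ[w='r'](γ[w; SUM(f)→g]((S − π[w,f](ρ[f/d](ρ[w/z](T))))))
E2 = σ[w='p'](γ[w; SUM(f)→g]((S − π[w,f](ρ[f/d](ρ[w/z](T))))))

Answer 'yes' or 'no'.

E1 subexpression sizes:
  S → 5
  T → 4
  ρ[w/z](T) → 4
  ρ[f/d](ρ[w/z](T)) → 4
  π[w,f](ρ[f/d](ρ[w/z](T))) → 4
  (S − π[w,f](ρ[f/d](ρ[w/z](T)))) → 5
  γ[w; SUM(f)→g]((S − π[w,f](ρ[f/d](ρ[w/z](T))))) → 3
  σ[w='r'](γ[w; SUM(f)→g]((S − π[w,f](ρ[f/d](ρ[w/z](T)))))) → 1
E2 subexpression sizes:
  S → 5
  T → 4
  ρ[w/z](T) → 4
  ρ[f/d](ρ[w/z](T)) → 4
  π[w,f](ρ[f/d](ρ[w/z](T))) → 4
  (S − π[w,f](ρ[f/d](ρ[w/z](T)))) → 5
  γ[w; SUM(f)→g]((S − π[w,f](ρ[f/d](ρ[w/z](T))))) → 3
  σ[w='p'](γ[w; SUM(f)→g]((S − π[w,f](ρ[f/d](ρ[w/z](T)))))) → 0

E1 result:
w | g
r | 16
E2 result:
w | g
(0 rows)
Witness: ('r', 16) appears 1× in E1 but 0× in E2.

no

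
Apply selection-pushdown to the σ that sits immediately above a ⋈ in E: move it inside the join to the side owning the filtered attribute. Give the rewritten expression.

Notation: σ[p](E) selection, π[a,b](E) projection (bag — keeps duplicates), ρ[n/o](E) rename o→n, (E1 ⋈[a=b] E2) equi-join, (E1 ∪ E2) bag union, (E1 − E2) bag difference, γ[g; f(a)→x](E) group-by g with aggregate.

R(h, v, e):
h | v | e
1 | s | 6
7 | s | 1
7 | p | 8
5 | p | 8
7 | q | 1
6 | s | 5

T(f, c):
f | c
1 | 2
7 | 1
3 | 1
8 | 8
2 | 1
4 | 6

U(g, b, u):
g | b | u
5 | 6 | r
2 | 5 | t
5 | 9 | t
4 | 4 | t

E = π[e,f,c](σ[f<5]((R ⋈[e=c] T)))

σ filters on f, owned by the right side.
E' = π[e,f,c]((R ⋈[e=c] σ[f<5](T)))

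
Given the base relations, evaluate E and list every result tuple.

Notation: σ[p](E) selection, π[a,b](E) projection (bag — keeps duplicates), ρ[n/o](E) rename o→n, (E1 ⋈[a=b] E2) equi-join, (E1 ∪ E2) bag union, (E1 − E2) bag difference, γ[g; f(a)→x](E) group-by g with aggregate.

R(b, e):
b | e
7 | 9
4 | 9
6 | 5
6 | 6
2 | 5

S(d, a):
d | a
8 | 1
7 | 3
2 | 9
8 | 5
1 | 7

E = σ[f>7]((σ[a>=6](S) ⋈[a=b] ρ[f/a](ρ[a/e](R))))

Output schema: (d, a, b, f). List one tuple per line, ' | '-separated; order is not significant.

Stepwise |·|:
  S → 5
  σ[a>=6](S) → 2
  R → 5
  ρ[a/e](R) → 5
  ρ[f/a](ρ[a/e](R)) → 5
  (σ[a>=6](S) ⋈[a=b] ρ[f/a](ρ[a/e](R))) → 1
  σ[f>7]((σ[a>=6](S) ⋈[a=b] ρ[f/a](ρ[a/e](R)))) → 1

== RESULT ==
d | a | b | f
1 | 7 | 7 | 9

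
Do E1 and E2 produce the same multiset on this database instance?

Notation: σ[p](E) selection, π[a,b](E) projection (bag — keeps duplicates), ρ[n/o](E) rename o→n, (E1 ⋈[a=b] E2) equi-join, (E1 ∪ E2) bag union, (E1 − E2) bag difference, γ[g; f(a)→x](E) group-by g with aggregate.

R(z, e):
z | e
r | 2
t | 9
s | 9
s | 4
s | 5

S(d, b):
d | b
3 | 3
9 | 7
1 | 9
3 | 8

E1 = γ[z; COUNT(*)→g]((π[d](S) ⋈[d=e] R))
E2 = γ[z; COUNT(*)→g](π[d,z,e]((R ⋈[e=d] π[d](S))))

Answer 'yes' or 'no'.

E1 row counts bottom-up:
  S → 4
  π[d](S) → 4
  R → 5
  (π[d](S) ⋈[d=e] R) → 2
  γ[z; COUNT(*)→g]((π[d](S) ⋈[d=e] R)) → 2
E2 row counts bottom-up:
  R → 5
  S → 4
  π[d](S) → 4
  (R ⋈[e=d] π[d](S)) → 2
  π[d,z,e]((R ⋈[e=d] π[d](S))) → 2
  γ[z; COUNT(*)→g](π[d,z,e]((R ⋈[e=d] π[d](S)))) → 2

E1 and E2 produce the same multiset:
z | g
s | 1
t | 1

yes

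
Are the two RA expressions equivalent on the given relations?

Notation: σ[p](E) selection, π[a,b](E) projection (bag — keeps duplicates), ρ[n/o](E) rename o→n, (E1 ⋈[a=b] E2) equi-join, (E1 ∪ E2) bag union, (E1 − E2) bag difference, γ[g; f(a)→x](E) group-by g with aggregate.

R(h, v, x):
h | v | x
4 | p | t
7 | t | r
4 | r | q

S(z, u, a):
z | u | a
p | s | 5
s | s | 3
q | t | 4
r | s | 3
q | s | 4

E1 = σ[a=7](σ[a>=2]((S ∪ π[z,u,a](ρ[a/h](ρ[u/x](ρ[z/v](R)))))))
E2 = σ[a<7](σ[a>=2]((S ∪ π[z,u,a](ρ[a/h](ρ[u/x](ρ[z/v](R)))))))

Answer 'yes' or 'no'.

E1 stepwise |·|:
  S → 5
  R → 3
  ρ[z/v](R) → 3
  ρ[u/x](ρ[z/v](R)) → 3
  ρ[a/h](ρ[u/x](ρ[z/v](R))) → 3
  π[z,u,a](ρ[a/h](ρ[u/x](ρ[z/v](R)))) → 3
  (S ∪ π[z,u,a](ρ[a/h](ρ[u/x](ρ[z/v](R))))) → 8
  σ[a>=2]((S ∪ π[z,u,a](ρ[a/h](ρ[u/x](ρ[z/v](R)))))) → 8
  σ[a=7](σ[a>=2]((S ∪ π[z,u,a](ρ[a/h](ρ[u/x](ρ[z/v](R))))))) → 1
E2 stepwise |·|:
  S → 5
  R → 3
  ρ[z/v](R) → 3
  ρ[u/x](ρ[z/v](R)) → 3
  ρ[a/h](ρ[u/x](ρ[z/v](R))) → 3
  π[z,u,a](ρ[a/h](ρ[u/x](ρ[z/v](R)))) → 3
  (S ∪ π[z,u,a](ρ[a/h](ρ[u/x](ρ[z/v](R))))) → 8
  σ[a>=2]((S ∪ π[z,u,a](ρ[a/h](ρ[u/x](ρ[z/v](R)))))) → 8
  σ[a<7](σ[a>=2]((S ∪ π[z,u,a](ρ[a/h](ρ[u/x](ρ[z/v](R))))))) → 7

E1 result:
z | u | a
t | r | 7
E2 result:
z | u | a
p | s | 5
p | t | 4
q | s | 4
q | t | 4
r | q | 4
r | s | 3
s | s | 3
Witness: ('q', 's', 4) appears 0× in E1 but 1× in E2.

no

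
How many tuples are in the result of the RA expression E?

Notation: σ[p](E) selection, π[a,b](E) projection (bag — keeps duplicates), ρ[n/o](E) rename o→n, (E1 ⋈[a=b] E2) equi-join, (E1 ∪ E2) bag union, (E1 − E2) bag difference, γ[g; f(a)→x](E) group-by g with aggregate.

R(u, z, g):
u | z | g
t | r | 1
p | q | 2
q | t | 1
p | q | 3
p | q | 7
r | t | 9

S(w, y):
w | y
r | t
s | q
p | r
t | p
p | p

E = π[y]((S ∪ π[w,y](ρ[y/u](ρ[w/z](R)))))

Subexpression sizes:
  S → 5
  R → 6
  ρ[w/z](R) → 6
  ρ[y/u](ρ[w/z](R)) → 6
  π[w,y](ρ[y/u](ρ[w/z](R))) → 6
  (S ∪ π[w,y](ρ[y/u](ρ[w/z](R)))) → 11
  π[y]((S ∪ π[w,y](ρ[y/u](ρ[w/z](R))))) → 11

|E| = 11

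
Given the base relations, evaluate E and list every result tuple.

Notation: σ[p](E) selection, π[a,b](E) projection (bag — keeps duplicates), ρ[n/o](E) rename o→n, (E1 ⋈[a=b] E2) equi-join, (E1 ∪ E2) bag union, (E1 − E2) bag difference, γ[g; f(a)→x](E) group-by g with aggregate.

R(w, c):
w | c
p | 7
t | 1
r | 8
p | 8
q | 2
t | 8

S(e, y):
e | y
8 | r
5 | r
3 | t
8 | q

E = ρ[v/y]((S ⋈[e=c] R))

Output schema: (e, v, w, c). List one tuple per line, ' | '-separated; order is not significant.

Stepwise |·|:
  S → 4
  R → 6
  (S ⋈[e=c] R) → 6
  ρ[v/y]((S ⋈[e=c] R)) → 6

== RESULT ==
e | v | w | c
8 | q | p | 8
8 | q | r | 8
8 | q | t | 8
8 | r | p | 8
8 | r | r | 8
8 | r | t | 8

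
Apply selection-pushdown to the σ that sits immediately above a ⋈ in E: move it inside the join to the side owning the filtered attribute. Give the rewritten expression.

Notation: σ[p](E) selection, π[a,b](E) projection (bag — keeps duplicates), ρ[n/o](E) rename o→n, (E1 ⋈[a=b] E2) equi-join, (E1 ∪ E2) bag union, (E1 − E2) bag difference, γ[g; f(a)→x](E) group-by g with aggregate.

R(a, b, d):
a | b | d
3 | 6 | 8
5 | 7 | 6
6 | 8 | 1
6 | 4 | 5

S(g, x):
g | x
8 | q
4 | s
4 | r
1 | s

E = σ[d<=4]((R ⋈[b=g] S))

σ filters on d, owned by the left side.
E' = (σ[d<=4](R) ⋈[b=g] S)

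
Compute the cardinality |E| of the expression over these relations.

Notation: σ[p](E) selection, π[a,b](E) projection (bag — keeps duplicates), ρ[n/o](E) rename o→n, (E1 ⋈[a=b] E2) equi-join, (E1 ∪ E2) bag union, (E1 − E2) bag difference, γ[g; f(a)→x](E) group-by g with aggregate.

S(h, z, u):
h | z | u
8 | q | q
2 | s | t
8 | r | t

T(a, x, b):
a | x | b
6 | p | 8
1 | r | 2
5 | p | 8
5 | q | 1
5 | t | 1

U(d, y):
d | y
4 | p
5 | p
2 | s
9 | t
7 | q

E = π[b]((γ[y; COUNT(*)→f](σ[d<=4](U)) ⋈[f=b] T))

Per-node cardinality:
  U → 5
  σ[d<=4](U) → 2
  γ[y; COUNT(*)→f](σ[d<=4](U)) → 2
  T → 5
  (γ[y; COUNT(*)→f](σ[d<=4](U)) ⋈[f=b] T) → 4
  π[b]((γ[y; COUNT(*)→f](σ[d<=4](U)) ⋈[f=b] T)) → 4

|E| = 4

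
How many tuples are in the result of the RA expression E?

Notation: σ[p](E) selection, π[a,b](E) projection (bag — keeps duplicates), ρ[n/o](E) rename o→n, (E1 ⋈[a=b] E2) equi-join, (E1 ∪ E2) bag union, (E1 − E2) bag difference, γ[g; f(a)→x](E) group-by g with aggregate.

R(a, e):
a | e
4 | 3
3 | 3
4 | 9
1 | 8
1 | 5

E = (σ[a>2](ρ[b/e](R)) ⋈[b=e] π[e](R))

Stepwise |·|:
  R → 5
  ρ[b/e](R) → 5
  σ[a>2](ρ[b/e](R)) → 3
  R → 5
  π[e](R) → 5
  (σ[a>2](ρ[b/e](R)) ⋈[b=e] π[e](R)) → 5

|E| = 5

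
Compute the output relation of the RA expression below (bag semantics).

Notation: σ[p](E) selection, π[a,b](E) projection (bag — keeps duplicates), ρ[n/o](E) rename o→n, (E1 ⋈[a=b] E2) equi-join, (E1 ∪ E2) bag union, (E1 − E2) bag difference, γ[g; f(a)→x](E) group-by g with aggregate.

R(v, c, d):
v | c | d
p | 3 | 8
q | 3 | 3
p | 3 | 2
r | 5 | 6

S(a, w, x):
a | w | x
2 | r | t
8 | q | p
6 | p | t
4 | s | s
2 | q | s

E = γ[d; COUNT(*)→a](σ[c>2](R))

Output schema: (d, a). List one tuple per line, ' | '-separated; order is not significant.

Stepwise |·|:
  R → 4
  σ[c>2](R) → 4
  γ[d; COUNT(*)→a](σ[c>2](R)) → 4

== RESULT ==
d | a
2 | 1
3 | 1
6 | 1
8 | 1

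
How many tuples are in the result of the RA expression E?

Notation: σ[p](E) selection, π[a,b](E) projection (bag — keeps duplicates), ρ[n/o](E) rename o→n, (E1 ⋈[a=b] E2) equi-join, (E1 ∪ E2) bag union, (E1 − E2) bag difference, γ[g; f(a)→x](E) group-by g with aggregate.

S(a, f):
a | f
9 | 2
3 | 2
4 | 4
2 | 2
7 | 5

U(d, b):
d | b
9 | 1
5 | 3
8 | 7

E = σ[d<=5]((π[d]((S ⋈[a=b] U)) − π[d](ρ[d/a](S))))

Row counts bottom-up:
  S → 5
  U → 3
  (S ⋈[a=b] U) → 2
  π[d]((S ⋈[a=b] U)) → 2
  S → 5
  ρ[d/a](S) → 5
  π[d](ρ[d/a](S)) → 5
  (π[d]((S ⋈[a=b] U)) − π[d](ρ[d/a](S))) → 2
  σ[d<=5]((π[d]((S ⋈[a=b] U)) − π[d](ρ[d/a](S)))) → 1

|E| = 1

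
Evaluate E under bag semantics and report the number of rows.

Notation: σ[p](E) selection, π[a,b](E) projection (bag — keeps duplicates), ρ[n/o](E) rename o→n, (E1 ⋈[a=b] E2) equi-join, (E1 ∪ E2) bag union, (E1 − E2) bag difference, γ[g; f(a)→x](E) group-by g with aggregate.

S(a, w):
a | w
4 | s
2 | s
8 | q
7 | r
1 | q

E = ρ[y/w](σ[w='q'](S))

Row counts bottom-up:
  S → 5
  σ[w='q'](S) → 2
  ρ[y/w](σ[w='q'](S)) → 2

|E| = 2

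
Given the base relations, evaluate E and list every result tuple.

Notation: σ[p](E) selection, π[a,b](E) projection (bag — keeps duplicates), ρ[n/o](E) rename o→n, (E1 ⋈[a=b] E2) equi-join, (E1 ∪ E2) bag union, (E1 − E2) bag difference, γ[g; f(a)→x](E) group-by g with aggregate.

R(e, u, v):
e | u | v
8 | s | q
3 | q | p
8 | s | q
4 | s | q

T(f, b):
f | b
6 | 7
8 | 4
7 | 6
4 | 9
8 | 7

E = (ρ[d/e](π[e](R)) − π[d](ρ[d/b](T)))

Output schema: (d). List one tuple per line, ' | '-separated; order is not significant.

Subexpression sizes:
  R → 4
  π[e](R) → 4
  ρ[d/e](π[e](R)) → 4
  T → 5
  ρ[d/b](T) → 5
  π[d](ρ[d/b](T)) → 5
  (ρ[d/e](π[e](R)) − π[d](ρ[d/b](T))) → 3

== RESULT ==
d
3
8
8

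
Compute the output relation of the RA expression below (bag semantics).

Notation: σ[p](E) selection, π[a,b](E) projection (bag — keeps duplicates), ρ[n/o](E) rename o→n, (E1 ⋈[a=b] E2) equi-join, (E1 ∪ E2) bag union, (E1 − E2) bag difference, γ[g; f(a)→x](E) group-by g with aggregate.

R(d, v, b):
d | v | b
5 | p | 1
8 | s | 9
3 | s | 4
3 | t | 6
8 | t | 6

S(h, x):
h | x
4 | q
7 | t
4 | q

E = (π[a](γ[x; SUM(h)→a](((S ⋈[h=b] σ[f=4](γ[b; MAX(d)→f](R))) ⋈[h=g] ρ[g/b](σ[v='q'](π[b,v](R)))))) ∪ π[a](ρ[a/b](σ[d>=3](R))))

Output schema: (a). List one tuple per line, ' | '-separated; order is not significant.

Stepwise |·|:
  S → 3
  R → 5
  γ[b; MAX(d)→f](R) → 4
  σ[f=4](γ[b; MAX(d)→f](R)) → 0
  (S ⋈[h=b] σ[f=4](γ[b; MAX(d)→f](R))) → 0
  R → 5
  π[b,v](R) → 5
  σ[v='q'](π[b,v](R)) → 0
  ρ[g/b](σ[v='q'](π[b,v](R))) → 0
  ((S ⋈[h=b] σ[f=4](γ[b; MAX(d)→f](R))) ⋈[h=g] ρ[g/b](σ[v='q'](π[b,v](R)))) → 0
  γ[x; SUM(h)→a](((S ⋈[h=b] σ[f=4](γ[b; MAX(d)→f](R))) ⋈[h=g] ρ[g/b](σ[v='q'](π[b,v](R))))) → 0
  π[a](γ[x; SUM(h)→a](((S ⋈[h=b] σ[f=4](γ[b; MAX(d)→f](R))) ⋈[h=g] ρ[g/b](σ[v='q'](π[b,v](R)))))) → 0
  R → 5
  σ[d>=3](R) → 5
  ρ[a/b](σ[d>=3](R)) → 5
  π[a](ρ[a/b](σ[d>=3](R))) → 5
  (π[a](γ[x; SUM(h)→a](((S ⋈[h=b] σ[f=4](γ[b; MAX(d)→f](R))) ⋈[h=g] ρ[g/b](σ[v='q'](π[b,v](R)))))) ∪ π[a](ρ[a/b](σ[d>=3](R)))) → 5

== RESULT ==
a
1
4
6
6
9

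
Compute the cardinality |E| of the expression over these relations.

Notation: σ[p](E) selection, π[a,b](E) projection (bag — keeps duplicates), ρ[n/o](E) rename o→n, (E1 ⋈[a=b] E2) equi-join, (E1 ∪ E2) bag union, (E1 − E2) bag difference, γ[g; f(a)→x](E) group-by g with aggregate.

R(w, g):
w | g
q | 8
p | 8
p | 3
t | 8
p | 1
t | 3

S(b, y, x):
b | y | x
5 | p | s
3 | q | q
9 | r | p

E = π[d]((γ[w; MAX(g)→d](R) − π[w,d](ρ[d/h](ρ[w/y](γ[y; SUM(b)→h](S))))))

Stepwise |·|:
  R → 6
  γ[w; MAX(g)→d](R) → 3
  S → 3
  γ[y; SUM(b)→h](S) → 3
  ρ[w/y](γ[y; SUM(b)→h](S)) → 3
  ρ[d/h](ρ[w/y](γ[y; SUM(b)→h](S))) → 3
  π[w,d](ρ[d/h](ρ[w/y](γ[y; SUM(b)→h](S)))) → 3
  (γ[w; MAX(g)→d](R) − π[w,d](ρ[d/h](ρ[w/y](γ[y; SUM(b)→h](S))))) → 3
  π[d]((γ[w; MAX(g)→d](R) − π[w,d](ρ[d/h](ρ[w/y](γ[y; SUM(b)→h](S)))))) → 3

|E| = 3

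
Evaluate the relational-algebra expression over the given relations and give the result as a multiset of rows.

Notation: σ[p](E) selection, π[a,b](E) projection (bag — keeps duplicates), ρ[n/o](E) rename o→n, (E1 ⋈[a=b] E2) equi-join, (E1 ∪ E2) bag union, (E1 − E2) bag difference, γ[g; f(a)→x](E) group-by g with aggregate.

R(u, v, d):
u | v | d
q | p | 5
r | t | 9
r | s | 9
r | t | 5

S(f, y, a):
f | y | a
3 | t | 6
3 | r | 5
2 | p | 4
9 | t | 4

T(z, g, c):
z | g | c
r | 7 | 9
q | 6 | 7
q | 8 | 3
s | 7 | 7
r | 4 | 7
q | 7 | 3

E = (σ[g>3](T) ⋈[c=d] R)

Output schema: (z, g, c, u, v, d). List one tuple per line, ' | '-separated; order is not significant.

Row counts bottom-up:
  T → 6
  σ[g>3](T) → 6
  R → 4
  (σ[g>3](T) ⋈[c=d] R) → 2

== RESULT ==
z | g | c | u | v | d
r | 7 | 9 | r | s | 9
r | 7 | 9 | r | t | 9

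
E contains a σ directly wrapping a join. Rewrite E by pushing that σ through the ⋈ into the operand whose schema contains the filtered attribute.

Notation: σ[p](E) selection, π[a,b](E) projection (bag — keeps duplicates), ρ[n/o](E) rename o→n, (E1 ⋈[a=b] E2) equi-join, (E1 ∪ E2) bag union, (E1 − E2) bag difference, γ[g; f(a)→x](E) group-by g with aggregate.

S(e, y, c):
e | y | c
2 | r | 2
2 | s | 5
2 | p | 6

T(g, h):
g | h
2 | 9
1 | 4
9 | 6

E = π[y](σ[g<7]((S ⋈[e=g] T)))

σ filters on g, owned by the right side.
E' = π[y]((S ⋈[e=g] σ[g<7](T)))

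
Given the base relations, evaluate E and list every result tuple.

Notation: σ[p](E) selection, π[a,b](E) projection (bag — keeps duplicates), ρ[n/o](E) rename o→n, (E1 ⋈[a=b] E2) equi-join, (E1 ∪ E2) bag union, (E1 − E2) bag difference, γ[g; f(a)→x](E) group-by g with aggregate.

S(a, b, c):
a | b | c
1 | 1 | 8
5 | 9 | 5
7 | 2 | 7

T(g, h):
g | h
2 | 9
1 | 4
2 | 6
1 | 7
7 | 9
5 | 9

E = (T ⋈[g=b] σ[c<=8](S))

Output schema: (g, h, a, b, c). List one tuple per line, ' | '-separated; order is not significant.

Subexpression sizes:
  T → 6
  S → 3
  σ[c<=8](S) → 3
  (T ⋈[g=b] σ[c<=8](S)) → 4

== RESULT ==
g | h | a | b | c
1 | 4 | 1 | 1 | 8
1 | 7 | 1 | 1 | 8
2 | 6 | 7 | 2 | 7
2 | 9 | 7 | 2 | 7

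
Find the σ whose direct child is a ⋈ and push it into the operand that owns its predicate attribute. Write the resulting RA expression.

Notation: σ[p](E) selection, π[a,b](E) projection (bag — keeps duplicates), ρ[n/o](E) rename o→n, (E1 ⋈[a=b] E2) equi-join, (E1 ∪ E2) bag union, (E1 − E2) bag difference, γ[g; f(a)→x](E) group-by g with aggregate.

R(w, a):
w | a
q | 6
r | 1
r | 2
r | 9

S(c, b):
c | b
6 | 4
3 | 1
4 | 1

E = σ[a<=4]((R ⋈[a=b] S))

σ filters on a, owned by the left side.
E' = (σ[a<=4](R) ⋈[a=b] S)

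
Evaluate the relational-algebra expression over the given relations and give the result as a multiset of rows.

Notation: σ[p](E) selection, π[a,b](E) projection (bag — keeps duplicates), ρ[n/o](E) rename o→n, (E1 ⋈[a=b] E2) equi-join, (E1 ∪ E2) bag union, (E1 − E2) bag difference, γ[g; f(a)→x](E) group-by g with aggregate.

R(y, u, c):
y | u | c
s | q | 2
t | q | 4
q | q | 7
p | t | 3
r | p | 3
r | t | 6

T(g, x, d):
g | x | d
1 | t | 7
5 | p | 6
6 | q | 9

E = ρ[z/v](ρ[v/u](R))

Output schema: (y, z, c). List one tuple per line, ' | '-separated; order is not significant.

Row counts bottom-up:
  R → 6
  ρ[v/u](R) → 6
  ρ[z/v](ρ[v/u](R)) → 6

== RESULT ==
y | z | c
p | t | 3
q | q | 7
r | p | 3
r | t | 6
s | q | 2
t | q | 4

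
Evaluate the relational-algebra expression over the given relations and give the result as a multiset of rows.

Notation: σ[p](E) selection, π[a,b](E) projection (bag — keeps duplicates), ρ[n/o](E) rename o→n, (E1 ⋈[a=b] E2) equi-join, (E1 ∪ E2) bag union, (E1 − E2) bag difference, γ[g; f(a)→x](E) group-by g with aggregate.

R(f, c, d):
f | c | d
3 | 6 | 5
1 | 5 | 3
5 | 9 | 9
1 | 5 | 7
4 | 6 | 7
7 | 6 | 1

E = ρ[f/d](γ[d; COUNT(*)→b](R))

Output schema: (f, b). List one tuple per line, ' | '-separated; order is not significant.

Subexpression sizes:
  R → 6
  γ[d; COUNT(*)→b](R) → 5
  ρ[f/d](γ[d; COUNT(*)→b](R)) → 5

== RESULT ==
f | b
1 | 1
3 | 1
5 | 1
7 | 2
9 | 1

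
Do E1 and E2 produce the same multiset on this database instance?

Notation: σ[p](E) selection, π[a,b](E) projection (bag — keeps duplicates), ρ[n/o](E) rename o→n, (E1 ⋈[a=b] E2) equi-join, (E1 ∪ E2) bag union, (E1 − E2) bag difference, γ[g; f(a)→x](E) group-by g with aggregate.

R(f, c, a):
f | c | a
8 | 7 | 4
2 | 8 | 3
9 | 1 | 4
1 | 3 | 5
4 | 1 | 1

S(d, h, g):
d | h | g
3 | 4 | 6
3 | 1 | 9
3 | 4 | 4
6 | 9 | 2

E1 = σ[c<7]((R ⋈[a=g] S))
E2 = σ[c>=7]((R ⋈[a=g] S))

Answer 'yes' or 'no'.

E1 subexpression sizes:
  R → 5
  S → 4
  (R ⋈[a=g] S) → 2
  σ[c<7]((R ⋈[a=g] S)) → 1
E2 subexpression sizes:
  R → 5
  S → 4
  (R ⋈[a=g] S) → 2
  σ[c>=7]((R ⋈[a=g] S)) → 1

E1 result:
f | c | a | d | h | g
9 | 1 | 4 | 3 | 4 | 4
E2 result:
f | c | a | d | h | g
8 | 7 | 4 | 3 | 4 | 4
Witness: (8, 7, 4, 3, 4, 4) appears 0× in E1 but 1× in E2.

no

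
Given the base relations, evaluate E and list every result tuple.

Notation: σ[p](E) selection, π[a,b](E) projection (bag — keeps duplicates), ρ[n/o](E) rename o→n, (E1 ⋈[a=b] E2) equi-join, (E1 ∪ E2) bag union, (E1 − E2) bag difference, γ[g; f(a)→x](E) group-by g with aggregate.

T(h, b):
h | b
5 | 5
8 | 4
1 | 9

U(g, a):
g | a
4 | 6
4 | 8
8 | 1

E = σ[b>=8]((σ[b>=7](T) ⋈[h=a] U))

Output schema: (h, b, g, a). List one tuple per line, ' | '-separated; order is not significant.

Per-node cardinality:
  T → 3
  σ[b>=7](T) → 1
  U → 3
  (σ[b>=7](T) ⋈[h=a] U) → 1
  σ[b>=8]((σ[b>=7](T) ⋈[h=a] U)) → 1

== RESULT ==
h | b | g | a
1 | 9 | 8 | 1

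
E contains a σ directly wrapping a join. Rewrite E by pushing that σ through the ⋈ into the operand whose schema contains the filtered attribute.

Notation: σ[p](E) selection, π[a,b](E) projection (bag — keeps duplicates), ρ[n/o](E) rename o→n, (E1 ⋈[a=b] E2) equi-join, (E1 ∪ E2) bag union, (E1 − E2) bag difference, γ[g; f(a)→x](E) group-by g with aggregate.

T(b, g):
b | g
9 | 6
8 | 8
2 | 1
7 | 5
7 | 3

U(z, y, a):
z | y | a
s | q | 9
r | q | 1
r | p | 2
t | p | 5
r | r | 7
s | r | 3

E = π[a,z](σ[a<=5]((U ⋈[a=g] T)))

σ filters on a, owned by the left side.
E' = π[a,z]((σ[a<=5](U) ⋈[a=g] T))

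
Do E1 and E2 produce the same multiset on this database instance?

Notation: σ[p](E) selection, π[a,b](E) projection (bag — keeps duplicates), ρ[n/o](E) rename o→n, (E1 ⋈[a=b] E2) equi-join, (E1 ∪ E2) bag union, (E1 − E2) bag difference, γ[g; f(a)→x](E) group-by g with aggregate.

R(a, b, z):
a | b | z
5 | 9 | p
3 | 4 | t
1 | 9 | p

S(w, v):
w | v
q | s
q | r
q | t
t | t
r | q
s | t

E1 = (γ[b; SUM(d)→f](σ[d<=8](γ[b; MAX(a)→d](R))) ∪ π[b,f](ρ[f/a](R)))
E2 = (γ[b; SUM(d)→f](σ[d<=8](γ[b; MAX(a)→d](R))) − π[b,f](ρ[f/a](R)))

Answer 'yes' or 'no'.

E1 stepwise |·|:
  R → 3
  γ[b; MAX(a)→d](R) → 2
  σ[d<=8](γ[b; MAX(a)→d](R)) → 2
  γ[b; SUM(d)→f](σ[d<=8](γ[b; MAX(a)→d](R))) → 2
  R → 3
  ρ[f/a](R) → 3
  π[b,f](ρ[f/a](R)) → 3
  (γ[b; SUM(d)→f](σ[d<=8](γ[b; MAX(a)→d](R))) ∪ π[b,f](ρ[f/a](R))) → 5
E2 stepwise |·|:
  R → 3
  γ[b; MAX(a)→d](R) → 2
  σ[d<=8](γ[b; MAX(a)→d](R)) → 2
  γ[b; SUM(d)→f](σ[d<=8](γ[b; MAX(a)→d](R))) → 2
  R → 3
  ρ[f/a](R) → 3
  π[b,f](ρ[f/a](R)) → 3
  (γ[b; SUM(d)→f](σ[d<=8](γ[b; MAX(a)→d](R))) − π[b,f](ρ[f/a](R))) → 0

E1 result:
b | f
4 | 3
4 | 3
9 | 1
9 | 5
9 | 5
E2 result:
b | f
(0 rows)
Witness: (9, 5) appears 2× in E1 but 0× in E2.

no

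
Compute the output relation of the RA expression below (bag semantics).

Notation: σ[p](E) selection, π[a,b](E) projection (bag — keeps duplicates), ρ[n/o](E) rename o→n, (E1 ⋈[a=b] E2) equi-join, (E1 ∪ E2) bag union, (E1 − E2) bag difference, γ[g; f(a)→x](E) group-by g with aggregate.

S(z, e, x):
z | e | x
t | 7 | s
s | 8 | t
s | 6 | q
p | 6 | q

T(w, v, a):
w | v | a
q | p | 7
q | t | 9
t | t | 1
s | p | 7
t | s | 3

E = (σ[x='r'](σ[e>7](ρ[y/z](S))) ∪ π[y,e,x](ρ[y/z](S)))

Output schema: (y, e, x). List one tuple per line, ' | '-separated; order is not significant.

Per-node cardinality:
  S → 4
  ρ[y/z](S) → 4
  σ[e>7](ρ[y/z](S)) → 1
  σ[x='r'](σ[e>7](ρ[y/z](S))) → 0
  S → 4
  ρ[y/z](S) → 4
  π[y,e,x](ρ[y/z](S)) → 4
  (σ[x='r'](σ[e>7](ρ[y/z](S))) ∪ π[y,e,x](ρ[y/z](S))) → 4

== RESULT ==
y | e | x
p | 6 | q
s | 6 | q
s | 8 | t
t | 7 | s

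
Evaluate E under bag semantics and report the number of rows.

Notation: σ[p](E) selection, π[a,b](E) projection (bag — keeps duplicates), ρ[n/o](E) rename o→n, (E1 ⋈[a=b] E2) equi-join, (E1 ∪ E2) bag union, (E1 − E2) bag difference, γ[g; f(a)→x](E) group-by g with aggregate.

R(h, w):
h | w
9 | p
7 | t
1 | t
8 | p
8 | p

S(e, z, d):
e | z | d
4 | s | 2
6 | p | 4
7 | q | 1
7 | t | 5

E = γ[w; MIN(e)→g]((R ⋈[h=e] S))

Row counts bottom-up:
  R → 5
  S → 4
  (R ⋈[h=e] S) → 2
  γ[w; MIN(e)→g]((R ⋈[h=e] S)) → 1

|E| = 1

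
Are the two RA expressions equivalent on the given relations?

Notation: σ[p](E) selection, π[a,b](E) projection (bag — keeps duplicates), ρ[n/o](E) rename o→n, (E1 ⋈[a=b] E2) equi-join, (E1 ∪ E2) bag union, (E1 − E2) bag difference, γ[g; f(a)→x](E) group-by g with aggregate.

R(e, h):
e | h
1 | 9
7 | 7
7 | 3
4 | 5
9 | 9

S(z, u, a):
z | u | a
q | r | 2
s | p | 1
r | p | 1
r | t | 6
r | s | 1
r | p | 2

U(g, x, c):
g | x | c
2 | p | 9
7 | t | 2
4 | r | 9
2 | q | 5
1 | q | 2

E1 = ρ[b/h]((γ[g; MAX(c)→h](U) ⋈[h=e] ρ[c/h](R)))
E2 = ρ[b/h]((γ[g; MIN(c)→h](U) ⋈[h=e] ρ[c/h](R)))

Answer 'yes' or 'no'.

E1 stepwise |·|:
  U → 5
  γ[g; MAX(c)→h](U) → 4
  R → 5
  ρ[c/h](R) → 5
  (γ[g; MAX(c)→h](U) ⋈[h=e] ρ[c/h](R)) → 2
  ρ[b/h]((γ[g; MAX(c)→h](U) ⋈[h=e] ρ[c/h](R))) → 2
E2 stepwise |·|:
  U → 5
  γ[g; MIN(c)→h](U) → 4
  R → 5
  ρ[c/h](R) → 5
  (γ[g; MIN(c)→h](U) ⋈[h=e] ρ[c/h](R)) → 1
  ρ[b/h]((γ[g; MIN(c)→h](U) ⋈[h=e] ρ[c/h](R))) → 1

E1 result:
g | b | e | c
2 | 9 | 9 | 9
4 | 9 | 9 | 9
E2 result:
g | b | e | c
4 | 9 | 9 | 9
Witness: (2, 9, 9, 9) appears 1× in E1 but 0× in E2.

no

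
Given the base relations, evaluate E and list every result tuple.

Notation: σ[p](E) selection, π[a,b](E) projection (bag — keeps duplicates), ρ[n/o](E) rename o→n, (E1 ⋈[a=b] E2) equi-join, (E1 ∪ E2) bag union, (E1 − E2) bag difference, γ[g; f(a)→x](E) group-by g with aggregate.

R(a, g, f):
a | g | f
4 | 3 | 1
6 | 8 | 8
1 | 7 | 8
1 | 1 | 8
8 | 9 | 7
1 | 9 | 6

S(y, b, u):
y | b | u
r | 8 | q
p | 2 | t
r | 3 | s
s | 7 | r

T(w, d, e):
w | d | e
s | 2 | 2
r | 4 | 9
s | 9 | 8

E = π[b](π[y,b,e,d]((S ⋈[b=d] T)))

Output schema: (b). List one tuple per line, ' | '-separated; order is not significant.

Row counts bottom-up:
  S → 4
  T → 3
  (S ⋈[b=d] T) → 1
  π[y,b,e,d]((S ⋈[b=d] T)) → 1
  π[b](π[y,b,e,d]((S ⋈[b=d] T))) → 1

== RESULT ==
b
2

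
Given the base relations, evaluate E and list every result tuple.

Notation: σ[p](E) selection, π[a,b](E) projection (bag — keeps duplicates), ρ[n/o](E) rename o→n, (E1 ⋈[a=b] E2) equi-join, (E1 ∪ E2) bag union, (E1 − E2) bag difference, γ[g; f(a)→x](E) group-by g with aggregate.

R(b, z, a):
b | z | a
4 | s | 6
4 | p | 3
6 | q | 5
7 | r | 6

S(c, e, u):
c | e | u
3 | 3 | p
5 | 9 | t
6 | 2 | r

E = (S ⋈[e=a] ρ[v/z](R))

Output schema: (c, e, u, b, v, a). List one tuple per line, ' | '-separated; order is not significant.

Row counts bottom-up:
  S → 3
  R → 4
  ρ[v/z](R) → 4
  (S ⋈[e=a] ρ[v/z](R)) → 1

== RESULT ==
c | e | u | b | v | a
3 | 3 | p | 4 | p | 3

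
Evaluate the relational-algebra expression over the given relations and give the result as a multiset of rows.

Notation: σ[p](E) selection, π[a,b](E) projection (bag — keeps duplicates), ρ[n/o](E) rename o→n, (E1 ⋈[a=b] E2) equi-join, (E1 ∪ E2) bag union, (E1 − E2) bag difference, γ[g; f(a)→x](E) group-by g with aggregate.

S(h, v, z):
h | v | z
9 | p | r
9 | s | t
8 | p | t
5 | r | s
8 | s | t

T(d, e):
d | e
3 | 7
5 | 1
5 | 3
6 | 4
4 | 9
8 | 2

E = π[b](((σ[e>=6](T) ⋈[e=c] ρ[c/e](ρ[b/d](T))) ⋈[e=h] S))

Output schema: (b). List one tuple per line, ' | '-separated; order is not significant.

Per-node cardinality:
  T → 6
  σ[e>=6](T) → 2
  T → 6
  ρ[b/d](T) → 6
  ρ[c/e](ρ[b/d](T)) → 6
  (σ[e>=6](T) ⋈[e=c] ρ[c/e](ρ[b/d](T))) → 2
  S → 5
  ((σ[e>=6](T) ⋈[e=c] ρ[c/e](ρ[b/d](T))) ⋈[e=h] S) → 2
  π[b](((σ[e>=6](T) ⋈[e=c] ρ[c/e](ρ[b/d](T))) ⋈[e=h] S)) → 2

== RESULT ==
b
4
4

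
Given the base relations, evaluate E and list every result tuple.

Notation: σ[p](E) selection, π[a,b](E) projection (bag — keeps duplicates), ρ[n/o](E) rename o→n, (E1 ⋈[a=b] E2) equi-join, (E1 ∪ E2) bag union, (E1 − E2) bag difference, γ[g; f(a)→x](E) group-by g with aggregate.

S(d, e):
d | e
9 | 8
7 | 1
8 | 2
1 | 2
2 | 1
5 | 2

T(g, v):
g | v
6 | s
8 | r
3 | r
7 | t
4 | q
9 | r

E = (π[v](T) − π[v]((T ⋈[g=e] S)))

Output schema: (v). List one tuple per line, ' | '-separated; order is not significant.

Row counts bottom-up:
  T → 6
  π[v](T) → 6
  T → 6
  S → 6
  (T ⋈[g=e] S) → 1
  π[v]((T ⋈[g=e] S)) → 1
  (π[v](T) − π[v]((T ⋈[g=e] S))) → 5

== RESULT ==
v
q
r
r
s
t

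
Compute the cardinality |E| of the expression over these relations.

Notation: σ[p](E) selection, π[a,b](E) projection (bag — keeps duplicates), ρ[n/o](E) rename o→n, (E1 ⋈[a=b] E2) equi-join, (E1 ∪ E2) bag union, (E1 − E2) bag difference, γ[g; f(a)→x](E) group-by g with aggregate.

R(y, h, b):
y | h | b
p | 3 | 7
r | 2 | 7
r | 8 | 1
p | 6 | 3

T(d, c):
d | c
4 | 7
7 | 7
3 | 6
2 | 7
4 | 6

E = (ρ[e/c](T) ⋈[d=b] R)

Row counts bottom-up:
  T → 5
  ρ[e/c](T) → 5
  R → 4
  (ρ[e/c](T) ⋈[d=b] R) → 3

|E| = 3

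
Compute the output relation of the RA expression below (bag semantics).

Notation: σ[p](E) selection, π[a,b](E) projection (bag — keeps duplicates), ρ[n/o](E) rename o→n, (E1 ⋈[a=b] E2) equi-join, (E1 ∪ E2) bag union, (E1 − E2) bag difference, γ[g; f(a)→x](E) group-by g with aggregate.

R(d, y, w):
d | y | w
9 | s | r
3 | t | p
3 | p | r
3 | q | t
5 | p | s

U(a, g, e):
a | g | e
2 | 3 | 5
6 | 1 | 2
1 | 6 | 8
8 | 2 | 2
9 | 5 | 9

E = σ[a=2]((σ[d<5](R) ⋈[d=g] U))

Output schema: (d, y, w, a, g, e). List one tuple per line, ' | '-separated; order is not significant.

Row counts bottom-up:
  R → 5
  σ[d<5](R) → 3
  U → 5
  (σ[d<5](R) ⋈[d=g] U) → 3
  σ[a=2]((σ[d<5](R) ⋈[d=g] U)) → 3

== RESULT ==
d | y | w | a | g | e
3 | p | r | 2 | 3 | 5
3 | q | t | 2 | 3 | 5
3 | t | p | 2 | 3 | 5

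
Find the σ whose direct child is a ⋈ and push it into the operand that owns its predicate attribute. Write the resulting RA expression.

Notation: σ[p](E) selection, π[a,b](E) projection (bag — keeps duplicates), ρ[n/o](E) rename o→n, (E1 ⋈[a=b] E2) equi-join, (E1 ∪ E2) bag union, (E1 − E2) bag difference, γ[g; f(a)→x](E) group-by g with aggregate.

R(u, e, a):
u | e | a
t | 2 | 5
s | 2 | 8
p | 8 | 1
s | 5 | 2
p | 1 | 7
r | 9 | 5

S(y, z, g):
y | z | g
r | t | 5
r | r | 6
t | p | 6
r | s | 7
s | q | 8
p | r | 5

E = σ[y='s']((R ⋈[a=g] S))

σ filters on y, owned by the right side.
E' = (R ⋈[a=g] σ[y='s'](S))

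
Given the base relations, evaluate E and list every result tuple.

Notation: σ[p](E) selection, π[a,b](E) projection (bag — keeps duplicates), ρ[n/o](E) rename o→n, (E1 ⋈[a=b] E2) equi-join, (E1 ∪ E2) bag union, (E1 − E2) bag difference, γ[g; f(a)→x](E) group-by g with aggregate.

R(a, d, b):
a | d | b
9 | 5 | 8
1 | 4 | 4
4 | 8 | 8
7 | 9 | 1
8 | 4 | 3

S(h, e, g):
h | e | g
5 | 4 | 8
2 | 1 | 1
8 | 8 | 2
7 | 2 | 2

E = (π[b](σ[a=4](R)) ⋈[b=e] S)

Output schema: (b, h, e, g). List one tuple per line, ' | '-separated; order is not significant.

Per-node cardinality:
  R → 5
  σ[a=4](R) → 1
  π[b](σ[a=4](R)) → 1
  S → 4
  (π[b](σ[a=4](R)) ⋈[b=e] S) → 1

== RESULT ==
b | h | e | g
8 | 8 | 8 | 2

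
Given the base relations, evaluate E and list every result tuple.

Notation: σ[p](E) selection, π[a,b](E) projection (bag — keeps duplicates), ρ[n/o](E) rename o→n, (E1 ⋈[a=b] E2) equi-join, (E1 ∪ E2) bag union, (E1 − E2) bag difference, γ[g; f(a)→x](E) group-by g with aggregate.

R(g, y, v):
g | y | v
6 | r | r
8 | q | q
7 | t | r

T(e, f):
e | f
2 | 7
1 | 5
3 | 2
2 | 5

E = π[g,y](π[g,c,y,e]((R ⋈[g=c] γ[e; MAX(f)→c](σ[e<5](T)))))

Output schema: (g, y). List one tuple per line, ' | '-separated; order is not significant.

Per-node cardinality:
  R → 3
  T → 4
  σ[e<5](T) → 4
  γ[e; MAX(f)→c](σ[e<5](T)) → 3
  (R ⋈[g=c] γ[e; MAX(f)→c](σ[e<5](T))) → 1
  π[g,c,y,e]((R ⋈[g=c] γ[e; MAX(f)→c](σ[e<5](T)))) → 1
  π[g,y](π[g,c,y,e]((R ⋈[g=c] γ[e; MAX(f)→c](σ[e<5](T))))) → 1

== RESULT ==
g | y
7 | t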